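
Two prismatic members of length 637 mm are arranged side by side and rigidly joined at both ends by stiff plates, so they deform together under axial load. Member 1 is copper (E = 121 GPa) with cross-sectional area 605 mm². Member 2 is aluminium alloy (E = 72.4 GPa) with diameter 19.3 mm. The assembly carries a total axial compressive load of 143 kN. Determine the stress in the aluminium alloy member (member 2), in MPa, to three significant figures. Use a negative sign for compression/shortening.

-110 MPa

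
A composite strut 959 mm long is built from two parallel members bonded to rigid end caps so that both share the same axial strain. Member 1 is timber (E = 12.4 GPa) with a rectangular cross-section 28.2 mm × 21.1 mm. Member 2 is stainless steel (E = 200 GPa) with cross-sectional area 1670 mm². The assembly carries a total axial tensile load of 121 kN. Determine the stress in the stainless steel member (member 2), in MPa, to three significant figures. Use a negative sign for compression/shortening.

A_1 = 595 mm².
Equal strain + equilibrium ⇒ each member carries load in proportion to AE: A₁E₁ = 7378000 N, A₂E₂ = 334000000 N, ΣAE = 341400000 N.
σ₂ = P·E₂/ΣAE = 121000·200000/341400000 = 70.89 MPa.

70.9 MPa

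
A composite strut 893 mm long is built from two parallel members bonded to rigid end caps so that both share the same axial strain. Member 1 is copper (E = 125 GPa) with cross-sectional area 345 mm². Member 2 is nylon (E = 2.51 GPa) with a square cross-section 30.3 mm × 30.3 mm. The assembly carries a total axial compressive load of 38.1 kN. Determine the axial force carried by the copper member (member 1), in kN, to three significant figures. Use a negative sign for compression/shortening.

A_2 = 918.1 mm².
Equal strain + equilibrium ⇒ each member carries load in proportion to AE: A₁E₁ = 43120000 N, A₂E₂ = 2304000 N, ΣAE = 45430000 N.
F₁ = P·A₁E₁/ΣAE = -38100·43120000/45430000 = -36170 N.

-36.2 kN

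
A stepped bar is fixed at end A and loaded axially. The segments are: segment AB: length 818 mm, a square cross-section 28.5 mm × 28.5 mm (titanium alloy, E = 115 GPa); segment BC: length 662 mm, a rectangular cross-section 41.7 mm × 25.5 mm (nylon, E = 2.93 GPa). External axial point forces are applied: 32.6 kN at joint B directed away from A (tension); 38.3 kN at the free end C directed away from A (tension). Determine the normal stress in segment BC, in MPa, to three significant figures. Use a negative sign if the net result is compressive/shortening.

36.0 MPa

Internal axial forces (sectioning from the free end, tension +): N_BC = 38.3 kN, N_AB = 70.9 kN.
A_BC = 1063 mm².
σ_BC = N_BC/A_BC = 38300/1063 = 36.02 MPa.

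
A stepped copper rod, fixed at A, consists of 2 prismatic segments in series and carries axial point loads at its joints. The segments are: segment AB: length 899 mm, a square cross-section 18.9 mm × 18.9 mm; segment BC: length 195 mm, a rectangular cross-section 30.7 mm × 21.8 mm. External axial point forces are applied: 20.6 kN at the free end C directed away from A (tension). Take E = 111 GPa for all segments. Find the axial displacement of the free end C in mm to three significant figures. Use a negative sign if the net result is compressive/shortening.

0.521 mm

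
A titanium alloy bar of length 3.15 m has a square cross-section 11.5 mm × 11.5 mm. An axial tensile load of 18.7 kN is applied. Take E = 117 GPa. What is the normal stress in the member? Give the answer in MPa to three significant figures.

A = 132.2 mm².
σ = N/A = 18700/132.2 = 141.4 MPa.

141 MPa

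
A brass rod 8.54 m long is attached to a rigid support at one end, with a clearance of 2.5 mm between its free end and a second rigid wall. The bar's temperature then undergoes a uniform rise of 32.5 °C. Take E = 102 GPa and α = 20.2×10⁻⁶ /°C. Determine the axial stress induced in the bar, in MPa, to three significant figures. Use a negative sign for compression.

Free thermal expansion αLΔT = 20.2e-6 · 8540 · 32.5 = 5.607 mm.
The walls engage after the gap closes; constrained expansion = 5.607 − 2.5 = 3.107 mm.
The walls impose strain ε = −(3.107)/8540 = -3.6376e-04; σ = Eε = 102000 · -3.6376e-04 = -37.1 MPa.

-37.1 MPa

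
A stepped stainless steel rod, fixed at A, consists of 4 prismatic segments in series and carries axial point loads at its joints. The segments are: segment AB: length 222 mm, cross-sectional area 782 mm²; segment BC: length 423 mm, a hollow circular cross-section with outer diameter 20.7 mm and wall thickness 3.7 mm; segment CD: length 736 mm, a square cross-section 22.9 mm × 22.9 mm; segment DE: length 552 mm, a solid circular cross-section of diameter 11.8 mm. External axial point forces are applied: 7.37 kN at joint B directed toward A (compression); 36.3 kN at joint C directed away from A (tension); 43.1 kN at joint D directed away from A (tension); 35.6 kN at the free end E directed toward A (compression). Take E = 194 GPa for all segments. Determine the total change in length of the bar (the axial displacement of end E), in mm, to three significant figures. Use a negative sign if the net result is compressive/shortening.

Internal axial forces (sectioning from the free end, tension +): N_DE = -35.6 kN, N_CD = 7.5 kN, N_BC = 43.8 kN, N_AB = 36.43 kN.
A_BC = 197.6 mm².
A_CD = 524.4 mm².
A_DE = 109.4 mm².
δ_AB = 36430·222/(782·194000) = 0.05331 mm
δ_BC = 43800·423/(197.6·194000) = 0.4833 mm
δ_CD = 7500·736/(524.4·194000) = 0.05426 mm
δ_DE = -35600·552/(109.4·194000) = -0.9263 mm
δ = Σδ_i = -0.3354 mm.

-0.335 mm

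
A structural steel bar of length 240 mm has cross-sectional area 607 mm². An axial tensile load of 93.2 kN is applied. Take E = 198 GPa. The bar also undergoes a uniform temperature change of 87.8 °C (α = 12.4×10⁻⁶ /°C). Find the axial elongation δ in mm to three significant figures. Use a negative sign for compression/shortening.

δ_mech = NL/(AE) = 93200·240/(607·198000) = 0.1861 mm.
δ_thermal = αLΔT = 12.4e-6·240·87.8 = 0.2613 mm.
δ = δ_mech + δ_thermal = 0.4474 mm.

0.447 mm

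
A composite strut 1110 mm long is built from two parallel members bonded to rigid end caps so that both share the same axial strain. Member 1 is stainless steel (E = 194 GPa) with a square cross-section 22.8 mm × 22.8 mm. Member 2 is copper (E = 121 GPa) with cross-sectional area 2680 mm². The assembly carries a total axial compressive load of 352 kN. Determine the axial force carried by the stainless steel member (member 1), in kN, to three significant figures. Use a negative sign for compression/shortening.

-83.5 kN

A_1 = 519.8 mm².
Equal strain + equilibrium ⇒ each member carries load in proportion to AE: A₁E₁ = 100800000 N, A₂E₂ = 324300000 N, ΣAE = 425100000 N.
F₁ = P·A₁E₁/ΣAE = -352000·100800000/425100000 = -83500 N.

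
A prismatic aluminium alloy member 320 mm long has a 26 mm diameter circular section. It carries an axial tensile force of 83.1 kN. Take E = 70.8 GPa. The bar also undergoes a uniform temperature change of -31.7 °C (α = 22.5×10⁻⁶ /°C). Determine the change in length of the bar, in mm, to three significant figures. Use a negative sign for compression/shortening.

0.479 mm

A = 530.9 mm².
δ_mech = NL/(AE) = 83100·320/(530.9·70800) = 0.7074 mm.
δ_thermal = αLΔT = 22.5e-6·320·-31.7 = -0.2282 mm.
δ = δ_mech + δ_thermal = 0.4792 mm.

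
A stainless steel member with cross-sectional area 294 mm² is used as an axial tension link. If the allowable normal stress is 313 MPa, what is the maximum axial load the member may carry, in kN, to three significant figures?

92.0 kN

P_max = σ_allow · A = 313 · 294 = 92020 N = 92.02 kN.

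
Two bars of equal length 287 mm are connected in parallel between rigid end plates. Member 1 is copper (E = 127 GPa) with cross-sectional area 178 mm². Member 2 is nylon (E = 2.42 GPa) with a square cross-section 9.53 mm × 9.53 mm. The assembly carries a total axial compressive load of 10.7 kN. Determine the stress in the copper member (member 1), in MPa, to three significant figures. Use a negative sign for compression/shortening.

A_2 = 90.82 mm².
Equal strain + equilibrium ⇒ each member carries load in proportion to AE: A₁E₁ = 22610000 N, A₂E₂ = 219800 N, ΣAE = 22830000 N.
σ₁ = P·E₁/ΣAE = -10700·127000/22830000 = -59.53 MPa.

-59.5 MPa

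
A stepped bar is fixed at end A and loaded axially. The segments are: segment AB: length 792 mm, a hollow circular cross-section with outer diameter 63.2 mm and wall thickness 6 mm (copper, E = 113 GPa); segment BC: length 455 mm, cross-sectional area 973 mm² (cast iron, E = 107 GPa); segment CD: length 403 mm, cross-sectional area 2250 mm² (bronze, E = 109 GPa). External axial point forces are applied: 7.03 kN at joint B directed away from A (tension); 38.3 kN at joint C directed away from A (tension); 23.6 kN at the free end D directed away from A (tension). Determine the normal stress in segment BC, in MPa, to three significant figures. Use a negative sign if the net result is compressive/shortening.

63.6 MPa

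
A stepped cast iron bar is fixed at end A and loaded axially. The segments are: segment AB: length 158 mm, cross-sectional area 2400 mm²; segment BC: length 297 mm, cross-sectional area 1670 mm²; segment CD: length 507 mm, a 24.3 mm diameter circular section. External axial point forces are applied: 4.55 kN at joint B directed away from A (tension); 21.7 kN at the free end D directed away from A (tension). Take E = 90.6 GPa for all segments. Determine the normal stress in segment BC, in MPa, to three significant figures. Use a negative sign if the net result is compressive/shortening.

13.0 MPa

Internal axial forces (sectioning from the free end, tension +): N_CD = 21.7 kN, N_BC = 21.7 kN, N_AB = 26.25 kN.
σ_BC = N_BC/A_BC = 21700/1670 = 12.99 MPa.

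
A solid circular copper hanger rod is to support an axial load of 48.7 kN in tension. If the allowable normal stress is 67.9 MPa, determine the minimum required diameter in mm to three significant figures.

30.2 mm

Required area A ≥ P/σ_allow = 48700/67.9 = 717.2 mm².
For a solid circular section, d ≥ √(4A/π) = 30.22 mm.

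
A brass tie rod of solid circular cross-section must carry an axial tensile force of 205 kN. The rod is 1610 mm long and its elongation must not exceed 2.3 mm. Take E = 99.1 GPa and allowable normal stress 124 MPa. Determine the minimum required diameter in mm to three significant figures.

Required area A ≥ P/σ_allow = 205000/124 = 1653 mm².
For a solid circular section, d ≥ √(4A/π) = 45.88 mm.
Elongation limit: A ≥ PL/(Eδ_allow) = 205000·1610/(99100·2.3) = 1448 mm² ⇒ d ≥ 42.94 mm.
The stress limit governs.

45.9 mm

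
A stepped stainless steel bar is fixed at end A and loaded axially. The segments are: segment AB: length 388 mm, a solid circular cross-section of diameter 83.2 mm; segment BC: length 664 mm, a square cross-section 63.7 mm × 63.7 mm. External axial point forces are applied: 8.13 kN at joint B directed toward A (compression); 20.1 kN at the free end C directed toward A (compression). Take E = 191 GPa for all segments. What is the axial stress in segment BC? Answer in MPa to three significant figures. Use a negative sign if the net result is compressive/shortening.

Internal axial forces (sectioning from the free end, tension +): N_BC = -20.1 kN, N_AB = -28.23 kN.
A_BC = 4058 mm².
σ_BC = N_BC/A_BC = -20100/4058 = -4.954 MPa.

-4.95 MPa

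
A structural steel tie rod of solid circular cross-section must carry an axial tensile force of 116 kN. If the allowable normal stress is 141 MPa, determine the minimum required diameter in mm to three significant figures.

Required area A ≥ P/σ_allow = 116000/141 = 822.7 mm².
For a solid circular section, d ≥ √(4A/π) = 32.36 mm.

32.4 mm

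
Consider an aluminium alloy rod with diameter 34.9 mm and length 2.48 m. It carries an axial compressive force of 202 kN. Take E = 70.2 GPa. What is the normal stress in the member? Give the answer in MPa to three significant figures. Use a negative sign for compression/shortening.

A = 956.6 mm².
σ = N/A = -202000/956.6 = -211.2 MPa.

-211 MPa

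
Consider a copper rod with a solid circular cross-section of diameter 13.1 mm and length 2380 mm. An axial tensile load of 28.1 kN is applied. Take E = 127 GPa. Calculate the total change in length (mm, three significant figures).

A = 134.8 mm².
δ_mech = NL/(AE) = 28100·2380/(134.8·127000) = 3.907 mm.

3.91 mm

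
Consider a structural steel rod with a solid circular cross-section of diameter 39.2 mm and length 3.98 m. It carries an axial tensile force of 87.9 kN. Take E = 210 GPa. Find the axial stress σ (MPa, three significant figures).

A = 1207 mm².
σ = N/A = 87900/1207 = 72.83 MPa.

72.8 MPa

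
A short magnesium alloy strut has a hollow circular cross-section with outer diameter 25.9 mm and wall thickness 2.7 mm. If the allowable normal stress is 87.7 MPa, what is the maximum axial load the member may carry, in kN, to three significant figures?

A = 196.8 mm².
P_max = σ_allow · A = 87.7 · 196.8 = 17260 N = 17.26 kN.

17.3 kN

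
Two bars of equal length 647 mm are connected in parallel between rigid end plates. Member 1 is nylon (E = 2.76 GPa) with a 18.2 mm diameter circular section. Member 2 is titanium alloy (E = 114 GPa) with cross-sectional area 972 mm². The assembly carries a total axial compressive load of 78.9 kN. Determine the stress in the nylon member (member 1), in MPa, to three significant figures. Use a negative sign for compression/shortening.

A_1 = 260.2 mm².
Equal strain + equilibrium ⇒ each member carries load in proportion to AE: A₁E₁ = 718000 N, A₂E₂ = 110800000 N, ΣAE = 111500000 N.
σ₁ = P·E₁/ΣAE = -78900·2760/111500000 = -1.953 MPa.

-1.95 MPa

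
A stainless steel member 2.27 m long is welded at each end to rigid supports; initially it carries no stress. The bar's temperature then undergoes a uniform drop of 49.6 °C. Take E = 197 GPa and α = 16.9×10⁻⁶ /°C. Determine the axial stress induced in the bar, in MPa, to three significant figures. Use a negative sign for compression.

Free thermal expansion αLΔT = 16.9e-6 · 2270 · -49.6 = -1.903 mm.
The walls impose strain ε = −(-1.903)/2270 = 8.3824e-04; σ = Eε = 197000 · 8.3824e-04 = 165.1 MPa.

165 MPa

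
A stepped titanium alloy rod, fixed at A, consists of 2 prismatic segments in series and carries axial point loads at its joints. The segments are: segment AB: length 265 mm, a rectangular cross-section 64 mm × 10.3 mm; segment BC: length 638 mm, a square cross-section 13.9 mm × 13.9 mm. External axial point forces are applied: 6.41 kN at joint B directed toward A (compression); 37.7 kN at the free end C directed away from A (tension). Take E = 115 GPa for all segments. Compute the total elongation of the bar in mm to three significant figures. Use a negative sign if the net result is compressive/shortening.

Internal axial forces (sectioning from the free end, tension +): N_BC = 37.7 kN, N_AB = 31.29 kN.
A_AB = 659.2 mm².
A_BC = 193.2 mm².
δ_AB = 31290·265/(659.2·115000) = 0.1094 mm
δ_BC = 37700·638/(193.2·115000) = 1.083 mm
δ = Σδ_i = 1.192 mm.

1.19 mm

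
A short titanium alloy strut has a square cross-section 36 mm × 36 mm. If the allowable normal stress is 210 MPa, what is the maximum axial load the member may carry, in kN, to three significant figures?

272 kN

A = 1296 mm².
P_max = σ_allow · A = 210 · 1296 = 272200 N = 272.2 kN.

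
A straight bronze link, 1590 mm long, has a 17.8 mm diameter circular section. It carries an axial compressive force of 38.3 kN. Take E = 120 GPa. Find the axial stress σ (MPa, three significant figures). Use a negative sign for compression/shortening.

-154 MPa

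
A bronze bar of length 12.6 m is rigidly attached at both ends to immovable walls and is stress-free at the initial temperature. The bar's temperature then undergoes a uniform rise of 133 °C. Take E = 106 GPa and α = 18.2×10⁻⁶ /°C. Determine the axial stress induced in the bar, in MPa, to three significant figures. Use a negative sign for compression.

-257 MPa

Free thermal expansion αLΔT = 18.2e-6 · 12600 · 133 = 30.5 mm.
The walls impose strain ε = −(30.5)/12600 = -2.4206e-03; σ = Eε = 106000 · -2.4206e-03 = -256.6 MPa.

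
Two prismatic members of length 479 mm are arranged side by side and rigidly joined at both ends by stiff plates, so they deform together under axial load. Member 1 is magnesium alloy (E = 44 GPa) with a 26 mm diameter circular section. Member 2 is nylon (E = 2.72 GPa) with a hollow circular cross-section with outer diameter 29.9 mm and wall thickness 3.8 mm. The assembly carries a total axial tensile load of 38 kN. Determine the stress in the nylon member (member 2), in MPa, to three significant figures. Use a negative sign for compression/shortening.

4.27 MPa

A_1 = 530.9 mm².
A_2 = 311.6 mm².
Equal strain + equilibrium ⇒ each member carries load in proportion to AE: A₁E₁ = 23360000 N, A₂E₂ = 847500 N, ΣAE = 24210000 N.
σ₂ = P·E₂/ΣAE = 38000·2720/24210000 = 4.27 MPa.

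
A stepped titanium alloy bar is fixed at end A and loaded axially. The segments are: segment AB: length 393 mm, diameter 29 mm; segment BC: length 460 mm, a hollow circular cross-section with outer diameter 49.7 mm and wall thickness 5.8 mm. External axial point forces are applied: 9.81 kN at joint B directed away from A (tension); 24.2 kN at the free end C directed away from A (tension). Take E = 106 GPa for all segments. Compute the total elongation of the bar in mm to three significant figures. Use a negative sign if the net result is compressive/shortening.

0.322 mm

Internal axial forces (sectioning from the free end, tension +): N_BC = 24.2 kN, N_AB = 34.01 kN.
A_AB = 660.5 mm².
A_BC = 799.9 mm².
δ_AB = 34010·393/(660.5·106000) = 0.1909 mm
δ_BC = 24200·460/(799.9·106000) = 0.1313 mm
δ = Σδ_i = 0.3222 mm.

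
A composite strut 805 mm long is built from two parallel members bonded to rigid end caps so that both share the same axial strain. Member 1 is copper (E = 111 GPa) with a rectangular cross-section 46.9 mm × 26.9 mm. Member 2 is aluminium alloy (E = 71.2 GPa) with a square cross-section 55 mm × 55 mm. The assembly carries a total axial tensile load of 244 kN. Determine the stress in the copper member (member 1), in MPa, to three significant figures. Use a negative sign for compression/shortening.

76.2 MPa

A_1 = 1262 mm².
A_2 = 3025 mm².
Equal strain + equilibrium ⇒ each member carries load in proportion to AE: A₁E₁ = 140000000 N, A₂E₂ = 215400000 N, ΣAE = 355400000 N.
σ₁ = P·E₁/ΣAE = 244000·111000/355400000 = 76.2 MPa.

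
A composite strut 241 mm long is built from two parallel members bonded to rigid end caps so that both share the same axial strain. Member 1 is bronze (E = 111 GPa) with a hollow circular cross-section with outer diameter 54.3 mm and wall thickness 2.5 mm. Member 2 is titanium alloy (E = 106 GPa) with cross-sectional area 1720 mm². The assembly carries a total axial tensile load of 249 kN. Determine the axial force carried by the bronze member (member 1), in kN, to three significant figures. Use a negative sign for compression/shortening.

49.4 kN

A_1 = 406.8 mm².
Equal strain + equilibrium ⇒ each member carries load in proportion to AE: A₁E₁ = 45160000 N, A₂E₂ = 182300000 N, ΣAE = 227500000 N.
F₁ = P·A₁E₁/ΣAE = 249000·45160000/227500000 = 49430 N.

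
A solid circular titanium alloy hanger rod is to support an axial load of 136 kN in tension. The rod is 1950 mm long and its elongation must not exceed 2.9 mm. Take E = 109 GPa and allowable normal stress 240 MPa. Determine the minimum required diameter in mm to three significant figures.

Required area A ≥ P/σ_allow = 136000/240 = 566.7 mm².
For a solid circular section, d ≥ √(4A/π) = 26.86 mm.
Elongation limit: A ≥ PL/(Eδ_allow) = 136000·1950/(109000·2.9) = 839 mm² ⇒ d ≥ 32.68 mm.
The elongation limit governs.

32.7 mm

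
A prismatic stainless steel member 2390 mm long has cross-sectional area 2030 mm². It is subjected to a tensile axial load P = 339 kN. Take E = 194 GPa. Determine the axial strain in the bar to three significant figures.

8.61e-04

σ = N/A = 167 MPa; ε = σ/E = 167/194000 = 8.608e-04.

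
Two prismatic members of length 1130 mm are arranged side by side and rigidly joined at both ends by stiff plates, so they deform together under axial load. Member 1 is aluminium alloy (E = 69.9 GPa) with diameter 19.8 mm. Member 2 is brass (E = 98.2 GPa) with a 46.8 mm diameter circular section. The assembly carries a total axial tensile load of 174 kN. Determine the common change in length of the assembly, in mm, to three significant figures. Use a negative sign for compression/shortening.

A_1 = 307.9 mm².
A_2 = 1720 mm².
Equal strain + equilibrium ⇒ each member carries load in proportion to AE: A₁E₁ = 21520000 N, A₂E₂ = 168900000 N, ΣAE = 190400000 N.
δ = PL/ΣAE = 174000·1130/190400000 = 1.032 mm.

1.03 mm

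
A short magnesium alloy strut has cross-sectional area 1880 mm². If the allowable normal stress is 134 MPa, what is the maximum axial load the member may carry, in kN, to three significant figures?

252 kN

P_max = σ_allow · A = 134 · 1880 = 251900 N = 251.9 kN.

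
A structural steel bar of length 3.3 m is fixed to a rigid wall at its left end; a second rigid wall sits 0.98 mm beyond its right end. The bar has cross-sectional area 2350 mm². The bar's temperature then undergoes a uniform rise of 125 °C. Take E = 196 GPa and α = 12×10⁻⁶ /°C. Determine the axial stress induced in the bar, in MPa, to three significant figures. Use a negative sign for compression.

-236 MPa

Free thermal expansion αLΔT = 12e-6 · 3300 · 125 = 4.95 mm.
The walls engage after the gap closes; constrained expansion = 4.95 − 0.98 = 3.97 mm.
The walls impose strain ε = −(3.97)/3300 = -1.2030e-03; σ = Eε = 196000 · -1.2030e-03 = -235.8 MPa.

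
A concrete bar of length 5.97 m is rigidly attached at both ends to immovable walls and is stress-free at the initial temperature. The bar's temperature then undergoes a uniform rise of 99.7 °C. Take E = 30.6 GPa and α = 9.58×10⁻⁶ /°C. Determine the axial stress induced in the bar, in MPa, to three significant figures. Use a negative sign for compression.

Free thermal expansion αLΔT = 9.58e-6 · 5970 · 99.7 = 5.702 mm.
The walls impose strain ε = −(5.702)/5970 = -9.5513e-04; σ = Eε = 30600 · -9.5513e-04 = -29.23 MPa.

-29.2 MPa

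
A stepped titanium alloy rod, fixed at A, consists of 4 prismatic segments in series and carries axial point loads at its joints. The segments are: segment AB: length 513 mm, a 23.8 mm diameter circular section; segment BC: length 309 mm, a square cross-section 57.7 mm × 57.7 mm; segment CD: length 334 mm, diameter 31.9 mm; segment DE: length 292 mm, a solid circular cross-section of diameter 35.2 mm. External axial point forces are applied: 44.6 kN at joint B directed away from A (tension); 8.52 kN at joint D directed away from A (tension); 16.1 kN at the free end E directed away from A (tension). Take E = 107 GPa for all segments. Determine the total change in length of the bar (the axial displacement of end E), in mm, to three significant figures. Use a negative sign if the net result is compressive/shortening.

Internal axial forces (sectioning from the free end, tension +): N_DE = 16.1 kN, N_CD = 24.62 kN, N_BC = 24.62 kN, N_AB = 69.22 kN.
A_AB = 444.9 mm².
A_BC = 3329 mm².
A_CD = 799.2 mm².
A_DE = 973.1 mm².
δ_AB = 69220·513/(444.9·107000) = 0.746 mm
δ_BC = 24620·309/(3329·107000) = 0.02136 mm
δ_CD = 24620·334/(799.2·107000) = 0.09616 mm
δ_DE = 16100·292/(973.1·107000) = 0.04515 mm
δ = Σδ_i = 0.9086 mm.

0.909 mm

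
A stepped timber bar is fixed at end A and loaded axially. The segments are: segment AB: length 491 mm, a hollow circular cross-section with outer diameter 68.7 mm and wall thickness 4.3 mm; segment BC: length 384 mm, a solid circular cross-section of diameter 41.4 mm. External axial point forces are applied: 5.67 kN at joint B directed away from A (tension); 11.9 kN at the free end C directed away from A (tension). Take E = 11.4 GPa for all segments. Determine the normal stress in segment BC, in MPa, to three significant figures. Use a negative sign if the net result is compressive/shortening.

Internal axial forces (sectioning from the free end, tension +): N_BC = 11.9 kN, N_AB = 17.57 kN.
A_BC = 1346 mm².
σ_BC = N_BC/A_BC = 11900/1346 = 8.84 MPa.

8.84 MPa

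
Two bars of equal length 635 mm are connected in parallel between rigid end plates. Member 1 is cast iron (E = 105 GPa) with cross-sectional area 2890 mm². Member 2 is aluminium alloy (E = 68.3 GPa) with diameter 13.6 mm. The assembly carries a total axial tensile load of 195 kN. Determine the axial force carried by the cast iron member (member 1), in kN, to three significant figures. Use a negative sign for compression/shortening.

A_2 = 145.3 mm².
Equal strain + equilibrium ⇒ each member carries load in proportion to AE: A₁E₁ = 303400000 N, A₂E₂ = 9922000 N, ΣAE = 313400000 N.
F₁ = P·A₁E₁/ΣAE = 195000·303400000/313400000 = 188800 N.

189 kN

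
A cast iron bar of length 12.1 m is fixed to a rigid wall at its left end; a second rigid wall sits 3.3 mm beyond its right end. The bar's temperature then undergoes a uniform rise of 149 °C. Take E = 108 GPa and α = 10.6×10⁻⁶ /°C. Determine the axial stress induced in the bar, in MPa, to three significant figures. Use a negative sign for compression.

-141 MPa

Free thermal expansion αLΔT = 10.6e-6 · 12100 · 149 = 19.11 mm.
The walls engage after the gap closes; constrained expansion = 19.11 − 3.3 = 15.81 mm.
The walls impose strain ε = −(15.81)/12100 = -1.3067e-03; σ = Eε = 108000 · -1.3067e-03 = -141.1 MPa.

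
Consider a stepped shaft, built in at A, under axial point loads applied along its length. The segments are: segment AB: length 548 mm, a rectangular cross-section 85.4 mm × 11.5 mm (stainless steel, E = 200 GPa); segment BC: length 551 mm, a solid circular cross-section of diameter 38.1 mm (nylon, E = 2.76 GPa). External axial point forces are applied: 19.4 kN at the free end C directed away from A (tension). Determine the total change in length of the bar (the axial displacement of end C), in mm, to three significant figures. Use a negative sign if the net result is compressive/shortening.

Internal axial forces (sectioning from the free end, tension +): N_BC = 19.4 kN, N_AB = 19.4 kN.
A_AB = 982.1 mm².
A_BC = 1140 mm².
δ_AB = 19400·548/(982.1·200000) = 0.05412 mm
δ_BC = 19400·551/(1140·2760) = 3.397 mm
δ = Σδ_i = 3.451 mm.

3.45 mm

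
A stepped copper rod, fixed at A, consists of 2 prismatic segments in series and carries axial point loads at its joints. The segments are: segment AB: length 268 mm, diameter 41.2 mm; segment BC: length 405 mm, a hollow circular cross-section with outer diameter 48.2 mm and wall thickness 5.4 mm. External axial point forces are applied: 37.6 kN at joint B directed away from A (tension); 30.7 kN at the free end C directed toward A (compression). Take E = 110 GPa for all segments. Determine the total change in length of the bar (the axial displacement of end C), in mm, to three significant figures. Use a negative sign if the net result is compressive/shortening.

-0.143 mm

Internal axial forces (sectioning from the free end, tension +): N_BC = -30.7 kN, N_AB = 6.9 kN.
A_AB = 1333 mm².
A_BC = 726.1 mm².
δ_AB = 6900·268/(1333·110000) = 0.01261 mm
δ_BC = -30700·405/(726.1·110000) = -0.1557 mm
δ = Σδ_i = -0.1431 mm.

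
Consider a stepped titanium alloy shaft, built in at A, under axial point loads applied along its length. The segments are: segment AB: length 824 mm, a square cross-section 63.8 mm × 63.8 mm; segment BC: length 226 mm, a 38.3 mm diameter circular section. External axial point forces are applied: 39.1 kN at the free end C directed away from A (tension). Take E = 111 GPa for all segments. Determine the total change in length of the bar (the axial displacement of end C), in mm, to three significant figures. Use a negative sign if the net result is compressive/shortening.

0.140 mm

Internal axial forces (sectioning from the free end, tension +): N_BC = 39.1 kN, N_AB = 39.1 kN.
A_AB = 4070 mm².
A_BC = 1152 mm².
δ_AB = 39100·824/(4070·111000) = 0.07131 mm
δ_BC = 39100·226/(1152·111000) = 0.0691 mm
δ = Σδ_i = 0.1404 mm.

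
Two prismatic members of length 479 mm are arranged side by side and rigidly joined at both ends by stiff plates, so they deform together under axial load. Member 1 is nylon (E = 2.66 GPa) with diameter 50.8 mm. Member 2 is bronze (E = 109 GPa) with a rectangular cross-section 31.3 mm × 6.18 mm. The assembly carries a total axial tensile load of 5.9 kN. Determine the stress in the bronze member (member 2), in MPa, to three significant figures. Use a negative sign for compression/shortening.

A_1 = 2027 mm².
A_2 = 193.4 mm².
Equal strain + equilibrium ⇒ each member carries load in proportion to AE: A₁E₁ = 5391000 N, A₂E₂ = 21080000 N, ΣAE = 26480000 N.
σ₂ = P·E₂/ΣAE = 5900·109000/26480000 = 24.29 MPa.

24.3 MPa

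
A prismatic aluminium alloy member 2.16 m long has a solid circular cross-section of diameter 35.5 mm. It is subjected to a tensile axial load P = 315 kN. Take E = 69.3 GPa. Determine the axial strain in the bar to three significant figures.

A = 989.8 mm².
σ = N/A = 318.2 MPa; ε = σ/E = 318.2/69300 = 4.592e-03.

0.00459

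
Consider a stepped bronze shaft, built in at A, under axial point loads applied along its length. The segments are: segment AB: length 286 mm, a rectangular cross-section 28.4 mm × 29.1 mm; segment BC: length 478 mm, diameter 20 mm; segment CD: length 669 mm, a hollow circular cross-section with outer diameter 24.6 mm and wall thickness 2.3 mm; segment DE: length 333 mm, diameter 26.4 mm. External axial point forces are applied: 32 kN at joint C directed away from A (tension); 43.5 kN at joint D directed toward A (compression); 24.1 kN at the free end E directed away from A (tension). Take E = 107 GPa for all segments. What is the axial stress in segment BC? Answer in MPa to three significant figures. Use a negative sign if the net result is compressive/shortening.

40.1 MPa

Internal axial forces (sectioning from the free end, tension +): N_DE = 24.1 kN, N_CD = -19.4 kN, N_BC = 12.6 kN, N_AB = 12.6 kN.
A_BC = 314.2 mm².
σ_BC = N_BC/A_BC = 12600/314.2 = 40.11 MPa.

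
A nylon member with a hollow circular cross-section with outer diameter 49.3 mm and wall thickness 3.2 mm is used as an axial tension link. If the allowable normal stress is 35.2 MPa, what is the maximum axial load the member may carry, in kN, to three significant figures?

A = 463.4 mm².
P_max = σ_allow · A = 35.2 · 463.4 = 16310 N = 16.31 kN.

16.3 kN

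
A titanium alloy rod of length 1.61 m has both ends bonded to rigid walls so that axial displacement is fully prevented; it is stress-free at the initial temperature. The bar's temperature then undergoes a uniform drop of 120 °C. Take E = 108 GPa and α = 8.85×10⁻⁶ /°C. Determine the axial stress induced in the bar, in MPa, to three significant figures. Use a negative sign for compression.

115 MPa

Free thermal expansion αLΔT = 8.85e-6 · 1610 · -120 = -1.71 mm.
The walls impose strain ε = −(-1.71)/1610 = 1.0620e-03; σ = Eε = 108000 · 1.0620e-03 = 114.7 MPa.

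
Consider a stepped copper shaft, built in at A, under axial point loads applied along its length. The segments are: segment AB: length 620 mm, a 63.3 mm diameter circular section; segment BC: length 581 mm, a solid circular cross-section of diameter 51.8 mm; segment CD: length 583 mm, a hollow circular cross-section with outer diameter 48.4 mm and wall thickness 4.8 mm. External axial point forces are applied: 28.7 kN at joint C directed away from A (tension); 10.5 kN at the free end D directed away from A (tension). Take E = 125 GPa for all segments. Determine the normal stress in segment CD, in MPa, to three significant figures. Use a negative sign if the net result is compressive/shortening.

16.0 MPa

Internal axial forces (sectioning from the free end, tension +): N_CD = 10.5 kN, N_BC = 39.2 kN, N_AB = 39.2 kN.
A_CD = 657.5 mm².
σ_CD = N_CD/A_CD = 10500/657.5 = 15.97 MPa.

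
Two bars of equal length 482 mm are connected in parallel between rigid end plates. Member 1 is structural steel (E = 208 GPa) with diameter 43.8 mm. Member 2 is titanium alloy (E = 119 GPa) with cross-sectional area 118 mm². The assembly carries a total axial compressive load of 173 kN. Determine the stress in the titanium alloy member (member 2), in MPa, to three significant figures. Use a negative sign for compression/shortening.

-62.9 MPa

A_1 = 1507 mm².
Equal strain + equilibrium ⇒ each member carries load in proportion to AE: A₁E₁ = 313400000 N, A₂E₂ = 14040000 N, ΣAE = 327400000 N.
σ₂ = P·E₂/ΣAE = -173000·119000/327400000 = -62.87 MPa.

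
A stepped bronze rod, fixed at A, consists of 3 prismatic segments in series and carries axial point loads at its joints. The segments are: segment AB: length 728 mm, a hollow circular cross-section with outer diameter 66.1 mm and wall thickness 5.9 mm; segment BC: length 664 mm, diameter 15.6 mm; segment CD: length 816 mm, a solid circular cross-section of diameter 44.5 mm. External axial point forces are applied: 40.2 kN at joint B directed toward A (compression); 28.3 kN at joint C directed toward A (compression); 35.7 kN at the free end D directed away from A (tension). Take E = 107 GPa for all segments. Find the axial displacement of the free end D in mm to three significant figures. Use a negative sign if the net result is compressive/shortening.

Internal axial forces (sectioning from the free end, tension +): N_CD = 35.7 kN, N_BC = 7.4 kN, N_AB = -32.8 kN.
A_AB = 1116 mm².
A_BC = 191.1 mm².
A_CD = 1555 mm².
δ_AB = -32800·728/(1116·107000) = -0.2 mm
δ_BC = 7400·664/(191.1·107000) = 0.2403 mm
δ_CD = 35700·816/(1555·107000) = 0.1751 mm
δ = Σδ_i = 0.2153 mm.

0.215 mm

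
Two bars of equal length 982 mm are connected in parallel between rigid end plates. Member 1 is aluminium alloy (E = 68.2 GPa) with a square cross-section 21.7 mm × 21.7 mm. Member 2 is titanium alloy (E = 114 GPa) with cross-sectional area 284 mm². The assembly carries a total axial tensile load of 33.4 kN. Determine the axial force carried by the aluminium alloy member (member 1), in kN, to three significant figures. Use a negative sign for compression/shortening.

A_1 = 470.9 mm².
Equal strain + equilibrium ⇒ each member carries load in proportion to AE: A₁E₁ = 32110000 N, A₂E₂ = 32380000 N, ΣAE = 64490000 N.
F₁ = P·A₁E₁/ΣAE = 33400·32110000/64490000 = 16630 N.

16.6 kN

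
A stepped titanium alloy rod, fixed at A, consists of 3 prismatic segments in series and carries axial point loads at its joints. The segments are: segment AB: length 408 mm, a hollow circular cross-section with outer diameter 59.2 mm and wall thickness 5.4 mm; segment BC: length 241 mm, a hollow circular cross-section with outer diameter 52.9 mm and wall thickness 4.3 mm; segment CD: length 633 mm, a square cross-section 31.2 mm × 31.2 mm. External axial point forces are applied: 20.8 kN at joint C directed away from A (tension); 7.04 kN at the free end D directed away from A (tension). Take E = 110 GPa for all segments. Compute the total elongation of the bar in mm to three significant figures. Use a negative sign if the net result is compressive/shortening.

0.248 mm

Internal axial forces (sectioning from the free end, tension +): N_CD = 7.04 kN, N_BC = 27.84 kN, N_AB = 27.84 kN.
A_AB = 912.7 mm².
A_BC = 656.5 mm².
A_CD = 973.4 mm².
δ_AB = 27840·408/(912.7·110000) = 0.1131 mm
δ_BC = 27840·241/(656.5·110000) = 0.0929 mm
δ_CD = 7040·633/(973.4·110000) = 0.04162 mm
δ = Σδ_i = 0.2477 mm.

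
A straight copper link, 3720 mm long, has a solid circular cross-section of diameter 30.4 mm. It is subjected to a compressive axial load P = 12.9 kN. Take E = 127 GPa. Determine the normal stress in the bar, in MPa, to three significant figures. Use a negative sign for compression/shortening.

A = 725.8 mm².
σ = N/A = -12900/725.8 = -17.77 MPa.

-17.8 MPa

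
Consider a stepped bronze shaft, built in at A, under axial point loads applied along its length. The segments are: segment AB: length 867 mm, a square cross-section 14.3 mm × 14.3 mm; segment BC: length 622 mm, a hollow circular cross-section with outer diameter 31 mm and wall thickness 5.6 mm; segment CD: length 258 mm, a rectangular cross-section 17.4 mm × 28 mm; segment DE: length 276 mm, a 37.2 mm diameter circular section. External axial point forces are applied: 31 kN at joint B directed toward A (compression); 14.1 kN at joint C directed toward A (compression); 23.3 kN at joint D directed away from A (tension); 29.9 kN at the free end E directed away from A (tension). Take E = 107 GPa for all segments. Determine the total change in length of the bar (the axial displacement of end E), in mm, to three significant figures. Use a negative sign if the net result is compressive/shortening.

Internal axial forces (sectioning from the free end, tension +): N_DE = 29.9 kN, N_CD = 53.2 kN, N_BC = 39.1 kN, N_AB = 8.1 kN.
A_AB = 204.5 mm².
A_BC = 446.9 mm².
A_CD = 487.2 mm².
A_DE = 1087 mm².
δ_AB = 8100·867/(204.5·107000) = 0.321 mm
δ_BC = 39100·622/(446.9·107000) = 0.5086 mm
δ_CD = 53200·258/(487.2·107000) = 0.2633 mm
δ_DE = 29900·276/(1087·107000) = 0.07096 mm
δ = Σδ_i = 1.164 mm.

1.16 mm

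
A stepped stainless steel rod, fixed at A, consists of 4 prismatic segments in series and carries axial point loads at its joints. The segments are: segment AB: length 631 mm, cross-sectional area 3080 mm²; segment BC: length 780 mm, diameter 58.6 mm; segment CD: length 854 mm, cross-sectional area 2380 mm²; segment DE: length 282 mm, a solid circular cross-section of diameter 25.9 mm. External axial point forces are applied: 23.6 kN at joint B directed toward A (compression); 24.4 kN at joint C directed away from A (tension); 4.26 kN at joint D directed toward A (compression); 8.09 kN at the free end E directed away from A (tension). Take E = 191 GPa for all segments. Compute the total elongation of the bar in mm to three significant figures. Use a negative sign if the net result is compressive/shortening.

0.0776 mm

Internal axial forces (sectioning from the free end, tension +): N_DE = 8.09 kN, N_CD = 3.83 kN, N_BC = 28.23 kN, N_AB = 4.63 kN.
A_BC = 2697 mm².
A_DE = 526.9 mm².
δ_AB = 4630·631/(3080·191000) = 0.004966 mm
δ_BC = 28230·780/(2697·191000) = 0.04275 mm
δ_CD = 3830·854/(2380·191000) = 0.007195 mm
δ_DE = 8090·282/(526.9·191000) = 0.02267 mm
δ = Σδ_i = 0.07758 mm.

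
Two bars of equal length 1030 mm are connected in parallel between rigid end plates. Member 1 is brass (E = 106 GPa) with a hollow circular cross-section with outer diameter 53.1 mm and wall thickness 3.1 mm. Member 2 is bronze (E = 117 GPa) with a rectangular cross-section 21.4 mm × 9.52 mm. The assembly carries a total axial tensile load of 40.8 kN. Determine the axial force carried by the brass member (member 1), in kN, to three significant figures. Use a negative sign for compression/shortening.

27.9 kN

A_1 = 486.9 mm².
A_2 = 203.7 mm².
Equal strain + equilibrium ⇒ each member carries load in proportion to AE: A₁E₁ = 51620000 N, A₂E₂ = 23840000 N, ΣAE = 75450000 N.
F₁ = P·A₁E₁/ΣAE = 40800·51620000/75450000 = 27910 N.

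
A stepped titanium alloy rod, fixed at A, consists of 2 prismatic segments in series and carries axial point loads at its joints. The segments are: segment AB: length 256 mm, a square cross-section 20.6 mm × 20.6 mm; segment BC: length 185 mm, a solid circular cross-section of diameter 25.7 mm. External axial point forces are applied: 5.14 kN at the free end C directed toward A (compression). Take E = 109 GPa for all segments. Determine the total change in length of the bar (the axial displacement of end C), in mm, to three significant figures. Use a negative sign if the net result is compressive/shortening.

Internal axial forces (sectioning from the free end, tension +): N_BC = -5.14 kN, N_AB = -5.14 kN.
A_AB = 424.4 mm².
A_BC = 518.7 mm².
δ_AB = -5140·256/(424.4·109000) = -0.02845 mm
δ_BC = -5140·185/(518.7·109000) = -0.01682 mm
δ = Σδ_i = -0.04526 mm.

-0.0453 mm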